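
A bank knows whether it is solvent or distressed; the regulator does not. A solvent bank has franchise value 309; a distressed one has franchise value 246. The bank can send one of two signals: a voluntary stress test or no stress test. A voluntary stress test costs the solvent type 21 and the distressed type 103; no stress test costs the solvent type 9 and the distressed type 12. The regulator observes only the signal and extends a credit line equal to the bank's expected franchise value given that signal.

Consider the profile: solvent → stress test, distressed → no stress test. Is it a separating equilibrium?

If types separate, stress test earns payment 309 and no stress test earns 246.
Solvent: stress test gives 309 − 21 = 288; no stress test gives 246 − 9 = 237. No deviation. ✓
Distressed: no stress test gives 246 − 12 = 234; stress test gives 309 − 103 = 206. No deviation. ✓
Both incentive constraints hold.

Yes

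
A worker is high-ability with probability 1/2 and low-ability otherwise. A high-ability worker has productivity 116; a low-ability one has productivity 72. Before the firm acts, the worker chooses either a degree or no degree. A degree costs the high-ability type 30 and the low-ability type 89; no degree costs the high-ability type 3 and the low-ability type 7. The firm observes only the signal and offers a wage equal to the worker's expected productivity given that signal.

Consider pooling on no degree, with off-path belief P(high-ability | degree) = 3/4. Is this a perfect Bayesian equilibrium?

At the pooled signal (no degree) the firm holds the prior 1/2 and pays 1/2·116 + 1/2·72 = 94. Off-path (degree) belief 3/4 gives 3/4·116 + 1/4·72 = 105.
High-ability: no degree gives 94 − 3 = 91; degree gives 105 − 30 = 75. Stays. ✓
Low-ability: no degree gives 94 − 7 = 87; degree gives 105 − 89 = 16. Stays. ✓

Yes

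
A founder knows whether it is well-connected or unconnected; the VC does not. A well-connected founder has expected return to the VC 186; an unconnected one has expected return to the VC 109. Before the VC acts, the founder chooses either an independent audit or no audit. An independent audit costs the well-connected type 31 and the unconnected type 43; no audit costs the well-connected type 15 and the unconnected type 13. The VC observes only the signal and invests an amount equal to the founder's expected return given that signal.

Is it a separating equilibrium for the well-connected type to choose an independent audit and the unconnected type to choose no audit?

Under separation the VC infers type exactly: audit → well-connected (pays 186), no audit → unconnected (pays 109).
Well-connected: audit gives 186 − 31 = 155; no audit gives 109 − 15 = 94. No deviation. ✓
Unconnected: no audit gives 109 − 13 = 96; audit gives 186 − 43 = 143. Would deviate. ✗

No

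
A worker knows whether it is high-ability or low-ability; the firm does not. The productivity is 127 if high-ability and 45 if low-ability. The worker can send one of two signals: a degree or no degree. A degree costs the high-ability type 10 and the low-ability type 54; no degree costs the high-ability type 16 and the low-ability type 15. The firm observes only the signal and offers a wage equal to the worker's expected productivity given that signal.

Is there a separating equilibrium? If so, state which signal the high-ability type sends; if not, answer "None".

Try high-ability → degree, low-ability → no degree:
  If types separate, degree earns payment 127 and no degree earns 45.
  High-ability: degree gives 127 − 10 = 117; no degree gives 45 − 16 = 29. No deviation. ✓
  Low-ability: no degree gives 45 − 15 = 30; degree gives 127 − 54 = 73. Would deviate. ✗
Try high-ability → no degree, low-ability → degree:
  If types separate, no degree earns payment 127 and degree earns 45.
  High-ability: no degree gives 127 − 16 = 111; degree gives 45 − 10 = 35. No deviation. ✓
  Low-ability: degree gives 45 − 54 = -9; no degree gives 127 − 15 = 112. Would deviate. ✗
Neither assignment is incentive-compatible.

None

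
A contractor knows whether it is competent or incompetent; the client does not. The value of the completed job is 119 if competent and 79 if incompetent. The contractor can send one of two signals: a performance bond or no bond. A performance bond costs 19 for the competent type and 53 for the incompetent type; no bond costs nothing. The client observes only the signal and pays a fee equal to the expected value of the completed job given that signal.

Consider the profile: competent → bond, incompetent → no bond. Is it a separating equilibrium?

Yes

If types separate, bond earns payment 119 and no bond earns 79.
Competent: bond gives 119 − 19 = 100; no bond gives 79 − 0 = 79. No deviation. ✓
Incompetent: no bond gives 79 − 0 = 79; bond gives 119 − 53 = 66. No deviation. ✓
Both incentive constraints hold.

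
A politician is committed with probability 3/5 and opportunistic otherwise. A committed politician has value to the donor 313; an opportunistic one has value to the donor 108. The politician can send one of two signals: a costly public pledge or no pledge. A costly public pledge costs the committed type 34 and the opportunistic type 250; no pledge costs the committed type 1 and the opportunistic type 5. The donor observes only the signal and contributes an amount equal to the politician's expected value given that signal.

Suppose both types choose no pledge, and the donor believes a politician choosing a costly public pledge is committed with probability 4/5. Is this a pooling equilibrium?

No

At the pooled signal (no pledge) the donor holds the prior 3/5 and pays 3/5·313 + 2/5·108 = 231. Off-path (pledge) belief 4/5 gives 4/5·313 + 1/5·108 = 272.
Committed: no pledge gives 231 − 1 = 230; pledge gives 272 − 34 = 238. Deviates. ✗
Opportunistic: no pledge gives 231 − 5 = 226; pledge gives 272 − 250 = 22. Stays. ✓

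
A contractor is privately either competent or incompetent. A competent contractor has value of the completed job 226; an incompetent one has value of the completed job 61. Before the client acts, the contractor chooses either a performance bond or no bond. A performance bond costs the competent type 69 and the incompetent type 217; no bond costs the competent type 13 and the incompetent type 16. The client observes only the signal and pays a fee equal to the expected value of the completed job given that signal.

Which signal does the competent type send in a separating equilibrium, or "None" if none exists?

Try competent → bond, incompetent → no bond:
  Under separation the client infers type exactly: bond → competent (pays 226), no bond → incompetent (pays 61).
  Competent: bond gives 226 − 69 = 157; no bond gives 61 − 13 = 48. No deviation. ✓
  Incompetent: no bond gives 61 − 16 = 45; bond gives 226 − 217 = 9. No deviation. ✓
Both hold — the competent type sends bond.

bond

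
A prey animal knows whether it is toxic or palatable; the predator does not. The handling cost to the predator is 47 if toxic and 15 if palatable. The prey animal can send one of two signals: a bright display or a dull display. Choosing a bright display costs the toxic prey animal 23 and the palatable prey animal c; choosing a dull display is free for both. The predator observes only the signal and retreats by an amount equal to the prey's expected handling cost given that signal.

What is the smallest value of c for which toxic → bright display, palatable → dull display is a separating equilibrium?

32

Under separation: bright display → toxic (pays 47); dull display → palatable (pays 15).
Toxic: 47 − 23 = 24 ≥ 15 − 0 = 15. Holds regardless of c. ✓
Palatable: 15 − 0 ≥ 47 − c, so c ≥ 47 − 15 = 32.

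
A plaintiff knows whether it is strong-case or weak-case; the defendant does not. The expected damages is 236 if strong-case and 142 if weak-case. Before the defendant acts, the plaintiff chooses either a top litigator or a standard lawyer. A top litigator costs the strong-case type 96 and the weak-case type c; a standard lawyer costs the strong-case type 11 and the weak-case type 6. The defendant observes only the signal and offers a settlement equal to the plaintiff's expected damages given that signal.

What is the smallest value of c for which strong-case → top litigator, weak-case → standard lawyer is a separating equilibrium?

100

Under separation: top litigator → strong-case (pays 236); standard lawyer → weak-case (pays 142).
Strong-case: 236 − 96 = 140 ≥ 142 − 11 = 131. Holds regardless of c. ✓
Weak-case: 142 − 6 ≥ 236 − c, so c ≥ 236 − 136 = 100.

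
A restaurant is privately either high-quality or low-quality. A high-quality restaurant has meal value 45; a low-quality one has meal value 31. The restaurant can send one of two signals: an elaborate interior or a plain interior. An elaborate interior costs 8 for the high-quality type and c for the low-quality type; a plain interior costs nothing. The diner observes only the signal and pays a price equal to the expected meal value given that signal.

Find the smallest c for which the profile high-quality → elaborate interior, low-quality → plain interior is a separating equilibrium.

14

Under separation: elaborate interior → high-quality (pays 45); plain interior → low-quality (pays 31).
High-quality: 45 − 8 = 37 ≥ 31 − 0 = 31. Holds regardless of c. ✓
Low-quality: 31 − 0 ≥ 45 − c, so c ≥ 45 − 31 = 14.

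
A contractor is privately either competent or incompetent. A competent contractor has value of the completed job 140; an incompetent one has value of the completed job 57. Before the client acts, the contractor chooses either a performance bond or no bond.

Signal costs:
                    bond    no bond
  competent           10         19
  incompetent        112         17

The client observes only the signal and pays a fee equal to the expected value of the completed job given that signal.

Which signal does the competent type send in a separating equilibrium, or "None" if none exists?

Try competent → bond, incompetent → no bond:
  If types separate, bond earns payment 140 and no bond earns 57.
  Competent: bond gives 140 − 10 = 130; no bond gives 57 − 19 = 38. No deviation. ✓
  Incompetent: no bond gives 57 − 17 = 40; bond gives 140 − 112 = 28. No deviation. ✓
Both hold — the competent type sends bond.

bond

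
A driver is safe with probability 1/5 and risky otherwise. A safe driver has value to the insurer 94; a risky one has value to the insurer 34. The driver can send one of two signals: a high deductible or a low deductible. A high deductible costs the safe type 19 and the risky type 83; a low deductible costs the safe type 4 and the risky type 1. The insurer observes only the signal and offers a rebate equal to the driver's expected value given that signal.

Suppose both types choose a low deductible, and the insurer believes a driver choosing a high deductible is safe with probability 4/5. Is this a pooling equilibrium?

No

At the pooled signal (low deductible) the insurer holds the prior 1/5 and pays 1/5·94 + 4/5·34 = 46. Off-path (high deductible) belief 4/5 gives 4/5·94 + 1/5·34 = 82.
Safe: low deductible gives 46 − 4 = 42; high deductible gives 82 − 19 = 63. Deviates. ✗
Risky: low deductible gives 46 − 1 = 45; high deductible gives 82 − 83 = -1. Stays. ✓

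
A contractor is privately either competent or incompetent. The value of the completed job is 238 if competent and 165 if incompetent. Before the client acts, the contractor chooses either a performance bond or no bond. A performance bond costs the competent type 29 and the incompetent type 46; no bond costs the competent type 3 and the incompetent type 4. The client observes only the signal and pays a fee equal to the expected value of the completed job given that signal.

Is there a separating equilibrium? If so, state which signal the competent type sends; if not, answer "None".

None

Try competent → bond, incompetent → no bond:
  Under separation the client infers type exactly: bond → competent (pays 238), no bond → incompetent (pays 165).
  Competent: bond gives 238 − 29 = 209; no bond gives 165 − 3 = 162. No deviation. ✓
  Incompetent: no bond gives 165 − 4 = 161; bond gives 238 − 46 = 192. Would deviate. ✗
Try competent → no bond, incompetent → bond:
  Under separation the client infers type exactly: no bond → competent (pays 238), bond → incompetent (pays 165).
  Competent: no bond gives 238 − 3 = 235; bond gives 165 − 29 = 136. No deviation. ✓
  Incompetent: bond gives 165 − 46 = 119; no bond gives 238 − 4 = 234. Would deviate. ✗
Neither assignment is incentive-compatible.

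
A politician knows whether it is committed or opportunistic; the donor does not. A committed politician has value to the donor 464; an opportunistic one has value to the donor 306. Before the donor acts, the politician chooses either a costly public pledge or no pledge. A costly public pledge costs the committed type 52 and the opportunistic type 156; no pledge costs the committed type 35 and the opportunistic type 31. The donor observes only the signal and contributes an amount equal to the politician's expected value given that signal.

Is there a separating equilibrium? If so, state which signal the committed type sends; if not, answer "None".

None

Try committed → pledge, opportunistic → no pledge:
  Under separation the donor infers type exactly: pledge → committed (pays 464), no pledge → opportunistic (pays 306).
  Committed: pledge gives 464 − 52 = 412; no pledge gives 306 − 35 = 271. No deviation. ✓
  Opportunistic: no pledge gives 306 − 31 = 275; pledge gives 464 − 156 = 308. Would deviate. ✗
Try committed → no pledge, opportunistic → pledge:
  Under separation the donor infers type exactly: no pledge → committed (pays 464), pledge → opportunistic (pays 306).
  Committed: no pledge gives 464 − 35 = 429; pledge gives 306 − 52 = 254. No deviation. ✓
  Opportunistic: pledge gives 306 − 156 = 150; no pledge gives 464 − 31 = 433. Would deviate. ✗
Neither assignment is incentive-compatible.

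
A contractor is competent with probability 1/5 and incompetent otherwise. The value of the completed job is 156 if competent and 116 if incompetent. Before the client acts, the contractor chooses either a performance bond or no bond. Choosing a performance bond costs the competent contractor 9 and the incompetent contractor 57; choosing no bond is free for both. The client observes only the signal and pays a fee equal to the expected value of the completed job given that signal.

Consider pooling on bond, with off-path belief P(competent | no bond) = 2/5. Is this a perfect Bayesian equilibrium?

No

At the pooled signal (bond) the client holds the prior 1/5 and pays 1/5·156 + 4/5·116 = 124. Off-path (no bond) belief 2/5 gives 2/5·156 + 3/5·116 = 132.
Competent: bond gives 124 − 9 = 115; no bond gives 132 − 0 = 132. Deviates. ✗
Incompetent: bond gives 124 − 57 = 67; no bond gives 132 − 0 = 132. Deviates. ✗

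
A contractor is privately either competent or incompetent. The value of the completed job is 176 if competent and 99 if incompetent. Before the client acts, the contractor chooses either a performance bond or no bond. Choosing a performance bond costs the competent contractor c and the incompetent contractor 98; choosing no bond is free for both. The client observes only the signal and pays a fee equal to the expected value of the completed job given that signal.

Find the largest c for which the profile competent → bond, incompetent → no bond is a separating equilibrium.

Under separation: bond → competent (pays 176); no bond → incompetent (pays 99).
Incompetent: 99 − 0 = 99 ≥ 176 − 98 = 78. Holds regardless of c. ✓
Competent: 176 − c ≥ 99 − 0, so c ≤ 176 − 99 = 77.

77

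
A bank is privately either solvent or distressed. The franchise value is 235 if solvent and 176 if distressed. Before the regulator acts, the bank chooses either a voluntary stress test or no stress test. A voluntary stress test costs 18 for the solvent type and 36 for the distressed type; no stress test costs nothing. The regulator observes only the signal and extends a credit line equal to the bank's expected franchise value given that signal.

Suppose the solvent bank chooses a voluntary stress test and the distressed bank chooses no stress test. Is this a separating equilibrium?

No

If types separate, stress test earns payment 235 and no stress test earns 176.
Solvent: stress test gives 235 − 18 = 217; no stress test gives 176 − 0 = 176. No deviation. ✓
Distressed: no stress test gives 176 − 0 = 176; stress test gives 235 − 36 = 199. Would deviate. ✗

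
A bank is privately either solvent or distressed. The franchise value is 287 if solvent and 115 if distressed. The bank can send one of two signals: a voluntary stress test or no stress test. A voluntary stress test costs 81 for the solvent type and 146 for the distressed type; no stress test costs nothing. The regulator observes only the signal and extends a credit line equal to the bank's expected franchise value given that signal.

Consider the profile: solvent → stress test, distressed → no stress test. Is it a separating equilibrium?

No

Under separation the regulator infers type exactly: stress test → solvent (pays 287), no stress test → distressed (pays 115).
Solvent: stress test gives 287 − 81 = 206; no stress test gives 115 − 0 = 115. No deviation. ✓
Distressed: no stress test gives 115 − 0 = 115; stress test gives 287 − 146 = 141. Would deviate. ✗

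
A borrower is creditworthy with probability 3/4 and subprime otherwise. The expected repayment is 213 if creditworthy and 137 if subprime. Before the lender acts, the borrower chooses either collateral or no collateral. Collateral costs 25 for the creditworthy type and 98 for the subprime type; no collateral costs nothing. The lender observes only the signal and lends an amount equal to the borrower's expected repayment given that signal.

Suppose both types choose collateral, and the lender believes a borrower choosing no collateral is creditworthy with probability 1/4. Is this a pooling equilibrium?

No

At the pooled signal (collateral) the lender holds the prior 3/4 and pays 3/4·213 + 1/4·137 = 194. Off-path (no collateral) belief 1/4 gives 1/4·213 + 3/4·137 = 156.
Creditworthy: collateral gives 194 − 25 = 169; no collateral gives 156 − 0 = 156. Stays. ✓
Subprime: collateral gives 194 − 98 = 96; no collateral gives 156 − 0 = 156. Deviates. ✗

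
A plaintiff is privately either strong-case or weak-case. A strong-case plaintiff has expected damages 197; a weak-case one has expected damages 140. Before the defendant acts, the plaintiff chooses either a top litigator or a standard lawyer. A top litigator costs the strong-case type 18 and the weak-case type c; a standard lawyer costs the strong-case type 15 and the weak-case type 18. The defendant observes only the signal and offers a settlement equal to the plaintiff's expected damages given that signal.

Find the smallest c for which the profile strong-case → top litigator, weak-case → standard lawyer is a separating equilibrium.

Under separation: top litigator → strong-case (pays 197); standard lawyer → weak-case (pays 140).
Strong-case: 197 − 18 = 179 ≥ 140 − 15 = 125. Holds regardless of c. ✓
Weak-case: 140 − 18 ≥ 197 − c, so c ≥ 197 − 122 = 75.

75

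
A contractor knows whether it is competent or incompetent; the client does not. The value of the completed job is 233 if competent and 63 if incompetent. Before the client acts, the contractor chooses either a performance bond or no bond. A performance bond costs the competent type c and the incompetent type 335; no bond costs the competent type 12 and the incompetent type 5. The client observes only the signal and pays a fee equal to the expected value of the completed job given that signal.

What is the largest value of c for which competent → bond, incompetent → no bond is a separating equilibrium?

Under separation: bond → competent (pays 233); no bond → incompetent (pays 63).
Incompetent: 63 − 5 = 58 ≥ 233 − 335 = -102. Holds regardless of c. ✓
Competent: 233 − c ≥ 63 − 12, so c ≤ 233 − 51 = 182.

182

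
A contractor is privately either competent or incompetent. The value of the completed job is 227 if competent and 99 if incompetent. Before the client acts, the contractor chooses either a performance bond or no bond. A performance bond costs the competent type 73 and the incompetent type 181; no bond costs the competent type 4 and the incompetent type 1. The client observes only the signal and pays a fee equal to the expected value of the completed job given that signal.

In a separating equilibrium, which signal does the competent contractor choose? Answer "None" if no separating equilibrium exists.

Try competent → bond, incompetent → no bond:
  If types separate, bond earns payment 227 and no bond earns 99.
  Competent: bond gives 227 − 73 = 154; no bond gives 99 − 4 = 95. No deviation. ✓
  Incompetent: no bond gives 99 − 1 = 98; bond gives 227 − 181 = 46. No deviation. ✓
Both hold — the competent type sends bond.

bond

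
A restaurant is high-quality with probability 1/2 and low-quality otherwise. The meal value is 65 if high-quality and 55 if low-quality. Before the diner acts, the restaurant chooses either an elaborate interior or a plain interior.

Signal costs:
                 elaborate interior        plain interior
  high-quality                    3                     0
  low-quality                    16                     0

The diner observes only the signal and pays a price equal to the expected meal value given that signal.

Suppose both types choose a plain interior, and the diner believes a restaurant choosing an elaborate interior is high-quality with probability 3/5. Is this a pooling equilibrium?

Yes

On the equilibrium path (plain interior) the diner holds the prior 1/2 and pays 1/2·65 + 1/2·55 = 60. Off-path (elaborate interior) belief 3/5 gives 3/5·65 + 2/5·55 = 61.
High-quality: plain interior gives 60 − 0 = 60; elaborate interior gives 61 − 3 = 58. Stays. ✓
Low-quality: plain interior gives 60 − 0 = 60; elaborate interior gives 61 − 16 = 45. Stays. ✓
Beliefs are Bayes-consistent on-path and both types best-respond.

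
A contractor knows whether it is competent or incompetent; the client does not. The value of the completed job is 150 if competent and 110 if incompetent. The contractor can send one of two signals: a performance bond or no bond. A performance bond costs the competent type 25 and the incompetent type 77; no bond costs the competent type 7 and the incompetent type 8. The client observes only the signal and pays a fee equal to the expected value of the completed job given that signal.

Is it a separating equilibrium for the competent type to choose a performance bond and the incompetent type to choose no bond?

Under separation the client infers type exactly: bond → competent (pays 150), no bond → incompetent (pays 110).
Competent: bond gives 150 − 25 = 125; no bond gives 110 − 7 = 103. No deviation. ✓
Incompetent: no bond gives 110 − 8 = 102; bond gives 150 − 77 = 73. No deviation. ✓
Both incentive constraints hold.

Yes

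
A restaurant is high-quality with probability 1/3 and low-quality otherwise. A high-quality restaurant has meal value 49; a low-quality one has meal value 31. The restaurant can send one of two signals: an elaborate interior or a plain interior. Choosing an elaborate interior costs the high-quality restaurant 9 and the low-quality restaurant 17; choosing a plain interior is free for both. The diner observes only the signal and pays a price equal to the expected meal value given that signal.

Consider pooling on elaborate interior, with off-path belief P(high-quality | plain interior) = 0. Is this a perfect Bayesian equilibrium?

At the pooled signal (elaborate interior) the diner holds the prior 1/3 and pays 1/3·49 + 2/3·31 = 37. Off-path (plain interior) belief 0 gives 0·49 + 1·31 = 31.
High-quality: elaborate interior gives 37 − 9 = 28; plain interior gives 31 − 0 = 31. Deviates. ✗
Low-quality: elaborate interior gives 37 − 17 = 20; plain interior gives 31 − 0 = 31. Deviates. ✗

No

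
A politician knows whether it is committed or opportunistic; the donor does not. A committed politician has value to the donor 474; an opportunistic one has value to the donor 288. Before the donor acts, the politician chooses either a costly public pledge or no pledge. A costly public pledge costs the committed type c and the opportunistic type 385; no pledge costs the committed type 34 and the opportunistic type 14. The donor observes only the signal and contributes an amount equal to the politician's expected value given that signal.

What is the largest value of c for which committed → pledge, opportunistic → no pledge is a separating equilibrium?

Under separation: pledge → committed (pays 474); no pledge → opportunistic (pays 288).
Opportunistic: 288 − 14 = 274 ≥ 474 − 385 = 89. Holds regardless of c. ✓
Committed: 474 − c ≥ 288 − 34, so c ≤ 474 − 254 = 220.

220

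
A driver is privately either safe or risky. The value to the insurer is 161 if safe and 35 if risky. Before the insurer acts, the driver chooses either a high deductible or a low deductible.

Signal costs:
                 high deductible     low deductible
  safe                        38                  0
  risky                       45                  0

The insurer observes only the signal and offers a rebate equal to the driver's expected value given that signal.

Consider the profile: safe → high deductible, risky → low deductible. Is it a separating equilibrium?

No

If types separate, high deductible earns payment 161 and low deductible earns 35.
Safe: high deductible gives 161 − 38 = 123; low deductible gives 35 − 0 = 35. No deviation. ✓
Risky: low deductible gives 35 − 0 = 35; high deductible gives 161 − 45 = 116. Would deviate. ✗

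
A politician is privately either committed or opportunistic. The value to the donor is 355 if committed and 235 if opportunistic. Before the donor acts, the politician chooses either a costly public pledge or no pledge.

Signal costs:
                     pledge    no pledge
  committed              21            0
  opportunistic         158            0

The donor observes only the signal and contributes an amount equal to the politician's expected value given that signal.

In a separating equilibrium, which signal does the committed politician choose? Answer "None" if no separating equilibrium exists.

Try committed → pledge, opportunistic → no pledge:
  Under separation the donor infers type exactly: pledge → committed (pays 355), no pledge → opportunistic (pays 235).
  Committed: pledge gives 355 − 21 = 334; no pledge gives 235 − 0 = 235. No deviation. ✓
  Opportunistic: no pledge gives 235 − 0 = 235; pledge gives 355 − 158 = 197. No deviation. ✓
Both hold — the committed type sends pledge.

pledge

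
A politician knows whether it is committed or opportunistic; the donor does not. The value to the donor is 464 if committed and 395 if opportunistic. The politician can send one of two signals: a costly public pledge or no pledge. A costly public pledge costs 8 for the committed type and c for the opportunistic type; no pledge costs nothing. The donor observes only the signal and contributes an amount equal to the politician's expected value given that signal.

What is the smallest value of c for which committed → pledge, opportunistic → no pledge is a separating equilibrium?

Under separation: pledge → committed (pays 464); no pledge → opportunistic (pays 395).
Committed: 464 − 8 = 456 ≥ 395 − 0 = 395. Holds regardless of c. ✓
Opportunistic: 395 − 0 ≥ 464 − c, so c ≥ 464 − 395 = 69.

69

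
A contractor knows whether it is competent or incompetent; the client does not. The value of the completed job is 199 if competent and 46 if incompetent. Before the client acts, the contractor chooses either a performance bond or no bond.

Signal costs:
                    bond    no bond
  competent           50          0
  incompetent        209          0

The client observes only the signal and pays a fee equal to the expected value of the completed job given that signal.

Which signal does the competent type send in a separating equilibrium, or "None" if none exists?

bond

Try competent → bond, incompetent → no bond:
  If types separate, bond earns payment 199 and no bond earns 46.
  Competent: bond gives 199 − 50 = 149; no bond gives 46 − 0 = 46. No deviation. ✓
  Incompetent: no bond gives 46 − 0 = 46; bond gives 199 − 209 = -10. No deviation. ✓
Both hold — the competent type sends bond.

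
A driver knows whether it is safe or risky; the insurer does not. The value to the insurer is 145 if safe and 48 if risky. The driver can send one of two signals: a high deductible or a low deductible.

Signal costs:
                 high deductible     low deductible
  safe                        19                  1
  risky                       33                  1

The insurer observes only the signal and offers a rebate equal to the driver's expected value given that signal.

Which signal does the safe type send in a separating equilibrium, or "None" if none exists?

None

Try safe → high deductible, risky → low deductible:
  If types separate, high deductible earns payment 145 and low deductible earns 48.
  Safe: high deductible gives 145 − 19 = 126; low deductible gives 48 − 1 = 47. No deviation. ✓
  Risky: low deductible gives 48 − 1 = 47; high deductible gives 145 − 33 = 112. Would deviate. ✗
Try safe → low deductible, risky → high deductible:
  If types separate, low deductible earns payment 145 and high deductible earns 48.
  Safe: low deductible gives 145 − 1 = 144; high deductible gives 48 − 19 = 29. No deviation. ✓
  Risky: high deductible gives 48 − 33 = 15; low deductible gives 145 − 1 = 144. Would deviate. ✗
Neither assignment is incentive-compatible.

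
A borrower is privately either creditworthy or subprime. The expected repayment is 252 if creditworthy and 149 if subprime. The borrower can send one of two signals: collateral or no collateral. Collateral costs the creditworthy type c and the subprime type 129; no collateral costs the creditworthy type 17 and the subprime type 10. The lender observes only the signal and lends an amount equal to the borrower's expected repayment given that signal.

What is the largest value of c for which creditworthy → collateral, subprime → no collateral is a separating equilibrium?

Under separation: collateral → creditworthy (pays 252); no collateral → subprime (pays 149).
Subprime: 149 − 10 = 139 ≥ 252 − 129 = 123. Holds regardless of c. ✓
Creditworthy: 252 − c ≥ 149 − 17, so c ≤ 252 − 132 = 120.

120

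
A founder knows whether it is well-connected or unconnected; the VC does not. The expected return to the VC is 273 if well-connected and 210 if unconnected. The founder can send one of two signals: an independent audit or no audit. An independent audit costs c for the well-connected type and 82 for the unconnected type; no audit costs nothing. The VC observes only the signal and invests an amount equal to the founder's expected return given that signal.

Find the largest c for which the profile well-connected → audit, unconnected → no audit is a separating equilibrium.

Under separation: audit → well-connected (pays 273); no audit → unconnected (pays 210).
Unconnected: 210 − 0 = 210 ≥ 273 − 82 = 191. Holds regardless of c. ✓
Well-connected: 273 − c ≥ 210 − 0, so c ≤ 273 − 210 = 63.

63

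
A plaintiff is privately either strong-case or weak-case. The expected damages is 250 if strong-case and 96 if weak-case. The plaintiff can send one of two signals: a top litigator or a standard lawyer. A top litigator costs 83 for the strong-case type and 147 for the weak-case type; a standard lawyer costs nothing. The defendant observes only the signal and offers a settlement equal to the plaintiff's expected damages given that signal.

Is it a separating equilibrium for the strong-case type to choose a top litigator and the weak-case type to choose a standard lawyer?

No

If types separate, top litigator earns payment 250 and standard lawyer earns 96.
Strong-case: top litigator gives 250 − 83 = 167; standard lawyer gives 96 − 0 = 96. No deviation. ✓
Weak-case: standard lawyer gives 96 − 0 = 96; top litigator gives 250 − 147 = 103. Would deviate. ✗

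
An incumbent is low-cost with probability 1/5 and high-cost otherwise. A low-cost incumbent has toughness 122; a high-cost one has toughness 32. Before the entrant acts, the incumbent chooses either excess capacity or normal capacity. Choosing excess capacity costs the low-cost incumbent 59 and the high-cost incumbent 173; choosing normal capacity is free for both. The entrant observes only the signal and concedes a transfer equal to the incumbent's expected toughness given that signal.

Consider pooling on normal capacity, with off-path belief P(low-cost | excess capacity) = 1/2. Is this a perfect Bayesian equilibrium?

Yes

At the pooled signal (normal capacity) the entrant holds the prior 1/5 and pays 1/5·122 + 4/5·32 = 50. Off-path (excess capacity) belief 1/2 gives 1/2·122 + 1/2·32 = 77.
Low-cost: normal capacity gives 50 − 0 = 50; excess capacity gives 77 − 59 = 18. Stays. ✓
High-cost: normal capacity gives 50 − 0 = 50; excess capacity gives 77 − 173 = -96. Stays. ✓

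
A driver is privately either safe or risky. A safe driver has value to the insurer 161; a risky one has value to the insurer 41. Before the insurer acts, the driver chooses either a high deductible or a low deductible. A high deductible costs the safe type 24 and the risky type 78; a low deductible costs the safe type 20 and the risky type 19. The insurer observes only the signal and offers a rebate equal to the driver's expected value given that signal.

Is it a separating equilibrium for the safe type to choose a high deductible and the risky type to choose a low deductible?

No

If types separate, high deductible earns payment 161 and low deductible earns 41.
Safe: high deductible gives 161 − 24 = 137; low deductible gives 41 − 20 = 21. No deviation. ✓
Risky: low deductible gives 41 − 19 = 22; high deductible gives 161 − 78 = 83. Would deviate. ✗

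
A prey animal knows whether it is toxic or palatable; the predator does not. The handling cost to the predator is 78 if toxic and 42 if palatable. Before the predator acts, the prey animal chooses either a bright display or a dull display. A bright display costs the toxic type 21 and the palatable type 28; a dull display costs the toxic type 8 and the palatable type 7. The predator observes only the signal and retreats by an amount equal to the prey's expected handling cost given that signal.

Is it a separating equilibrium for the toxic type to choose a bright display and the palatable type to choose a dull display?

Under separation the predator infers type exactly: bright display → toxic (pays 78), dull display → palatable (pays 42).
Toxic: bright display gives 78 − 21 = 57; dull display gives 42 − 8 = 34. No deviation. ✓
Palatable: dull display gives 42 − 7 = 35; bright display gives 78 − 28 = 50. Would deviate. ✗

No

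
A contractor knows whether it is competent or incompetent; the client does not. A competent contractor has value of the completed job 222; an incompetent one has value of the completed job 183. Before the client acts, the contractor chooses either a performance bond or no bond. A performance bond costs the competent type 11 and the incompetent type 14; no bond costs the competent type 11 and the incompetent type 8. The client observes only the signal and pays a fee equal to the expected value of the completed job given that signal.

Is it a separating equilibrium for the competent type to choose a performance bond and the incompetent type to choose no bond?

If types separate, bond earns payment 222 and no bond earns 183.
Competent: bond gives 222 − 11 = 211; no bond gives 183 − 11 = 172. No deviation. ✓
Incompetent: no bond gives 183 − 8 = 175; bond gives 222 − 14 = 208. Would deviate. ✗

No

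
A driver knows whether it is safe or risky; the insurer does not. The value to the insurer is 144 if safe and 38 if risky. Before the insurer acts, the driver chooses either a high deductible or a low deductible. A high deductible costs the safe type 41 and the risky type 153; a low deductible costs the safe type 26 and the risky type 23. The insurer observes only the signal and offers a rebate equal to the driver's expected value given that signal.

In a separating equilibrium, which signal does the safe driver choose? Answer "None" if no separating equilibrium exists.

high deductible

Try safe → high deductible, risky → low deductible:
  If types separate, high deductible earns payment 144 and low deductible earns 38.
  Safe: high deductible gives 144 − 41 = 103; low deductible gives 38 − 26 = 12. No deviation. ✓
  Risky: low deductible gives 38 − 23 = 15; high deductible gives 144 − 153 = -9. No deviation. ✓
Both hold — the safe type sends high deductible.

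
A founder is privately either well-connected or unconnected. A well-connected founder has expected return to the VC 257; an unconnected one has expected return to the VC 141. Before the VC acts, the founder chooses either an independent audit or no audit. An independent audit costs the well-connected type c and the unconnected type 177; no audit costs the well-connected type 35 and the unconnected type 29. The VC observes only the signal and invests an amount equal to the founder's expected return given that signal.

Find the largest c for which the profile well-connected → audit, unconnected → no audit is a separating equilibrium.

Under separation: audit → well-connected (pays 257); no audit → unconnected (pays 141).
Unconnected: 141 − 29 = 112 ≥ 257 − 177 = 80. Holds regardless of c. ✓
Well-connected: 257 − c ≥ 141 − 35, so c ≤ 257 − 106 = 151.

151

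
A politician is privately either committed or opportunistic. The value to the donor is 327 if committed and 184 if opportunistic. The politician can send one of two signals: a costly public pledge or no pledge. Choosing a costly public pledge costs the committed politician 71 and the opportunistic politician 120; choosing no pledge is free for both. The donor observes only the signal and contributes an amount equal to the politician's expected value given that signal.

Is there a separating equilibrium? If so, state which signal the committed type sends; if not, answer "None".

None

Try committed → pledge, opportunistic → no pledge:
  If types separate, pledge earns payment 327 and no pledge earns 184.
  Committed: pledge gives 327 − 71 = 256; no pledge gives 184 − 0 = 184. No deviation. ✓
  Opportunistic: no pledge gives 184 − 0 = 184; pledge gives 327 − 120 = 207. Would deviate. ✗
Try committed → no pledge, opportunistic → pledge:
  If types separate, no pledge earns payment 327 and pledge earns 184.
  Committed: no pledge gives 327 − 0 = 327; pledge gives 184 − 71 = 113. No deviation. ✓
  Opportunistic: pledge gives 184 − 120 = 64; no pledge gives 327 − 0 = 327. Would deviate. ✗
Neither assignment is incentive-compatible.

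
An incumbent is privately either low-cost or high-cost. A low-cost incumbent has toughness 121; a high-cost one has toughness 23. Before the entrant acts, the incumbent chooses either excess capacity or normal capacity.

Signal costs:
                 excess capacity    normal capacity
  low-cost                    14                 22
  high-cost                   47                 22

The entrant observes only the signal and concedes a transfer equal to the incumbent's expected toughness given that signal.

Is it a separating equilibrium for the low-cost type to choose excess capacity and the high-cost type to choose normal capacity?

No

If types separate, excess capacity earns payment 121 and normal capacity earns 23.
Low-cost: excess capacity gives 121 − 14 = 107; normal capacity gives 23 − 22 = 1. No deviation. ✓
High-cost: normal capacity gives 23 − 22 = 1; excess capacity gives 121 − 47 = 74. Would deviate. ✗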